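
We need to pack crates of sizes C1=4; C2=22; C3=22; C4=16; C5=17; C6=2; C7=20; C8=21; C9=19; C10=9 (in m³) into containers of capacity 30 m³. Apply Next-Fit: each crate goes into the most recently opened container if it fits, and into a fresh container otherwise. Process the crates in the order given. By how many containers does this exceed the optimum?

0

Next-Fit: [4,22] [22] [16] [17,2] [20] [21] [19,9] → 7 containers.
7 crates exceed 15 m³ (half the capacity), and no two of those can share a container, so at least 7 containers are needed.
So 7 is already optimal.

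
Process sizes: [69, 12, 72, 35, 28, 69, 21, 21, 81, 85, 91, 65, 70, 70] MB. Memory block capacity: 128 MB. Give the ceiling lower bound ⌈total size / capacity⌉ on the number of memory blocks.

Total size = 69 + 12 + 72 + 35 + 28 + 69 + 21 + 21 + 81 + 85 + 91 + 65 + 70 + 70 = 789 MB.
⌈789 / 128⌉ = 7.

7 memory blocks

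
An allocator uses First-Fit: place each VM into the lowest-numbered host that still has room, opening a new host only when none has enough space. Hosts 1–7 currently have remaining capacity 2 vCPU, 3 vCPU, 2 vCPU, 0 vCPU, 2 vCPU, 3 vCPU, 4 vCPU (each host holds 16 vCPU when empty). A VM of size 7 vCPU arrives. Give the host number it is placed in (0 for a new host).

No host has ≥ 7 vCPU free, so a new host is opened.

0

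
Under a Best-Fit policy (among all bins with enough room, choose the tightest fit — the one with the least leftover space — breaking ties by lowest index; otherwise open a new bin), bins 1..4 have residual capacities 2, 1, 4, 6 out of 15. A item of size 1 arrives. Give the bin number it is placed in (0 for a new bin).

2

Bins with room: bin 1 (2), bin 2 (1), bin 3 (4), bin 4 (6).
Tightest fit is bin 2 with 1 free.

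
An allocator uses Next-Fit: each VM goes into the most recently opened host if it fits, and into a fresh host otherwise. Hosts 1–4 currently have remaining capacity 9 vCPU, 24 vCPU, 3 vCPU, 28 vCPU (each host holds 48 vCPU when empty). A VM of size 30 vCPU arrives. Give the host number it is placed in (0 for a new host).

0

Next-Fit only looks at host 4, which has 28 vCPU free.
30 vCPU does not fit, so a new host is opened.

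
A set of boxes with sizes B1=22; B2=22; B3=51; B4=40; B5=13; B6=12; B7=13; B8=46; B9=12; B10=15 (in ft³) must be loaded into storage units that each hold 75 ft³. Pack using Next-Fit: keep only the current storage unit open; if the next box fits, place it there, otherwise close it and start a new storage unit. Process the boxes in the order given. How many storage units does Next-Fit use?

Put B1 (22 ft³) in storage unit 1; 53 ft³ remain.
Put B2 (22 ft³) in storage unit 1; 31 ft³ remain.
Put B3 (51 ft³) in storage unit 2; 24 ft³ remain.
Put B4 (40 ft³) in storage unit 3; 35 ft³ remain.
Put B5 (13 ft³) in storage unit 3; 22 ft³ remain.
Put B6 (12 ft³) in storage unit 3; 10 ft³ remain.
Put B7 (13 ft³) in storage unit 4; 62 ft³ remain.
Put B8 (46 ft³) in storage unit 4; 16 ft³ remain.
Put B9 (12 ft³) in storage unit 4; 4 ft³ remain.
Put B10 (15 ft³) in storage unit 5; 60 ft³ remain.
Final storage units: [22,22] [51] [40,13,12] [13,46,12] [15].

5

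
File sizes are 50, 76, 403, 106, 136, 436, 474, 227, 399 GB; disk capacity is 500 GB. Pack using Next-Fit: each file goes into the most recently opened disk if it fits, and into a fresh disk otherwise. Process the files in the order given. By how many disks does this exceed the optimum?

Next-Fit: [50,76] [403] [106,136] [436] [474] [227] [399] → 7 disks.
Total size 2307 GB; any packing needs at least ⌈2307/500⌉ = 5 disks.
An optimal packing achieves that bound: [474] [436,50] [403,76] [399] [227,136,106] → 5 disks.
Excess: 7 − 5 = 2.

2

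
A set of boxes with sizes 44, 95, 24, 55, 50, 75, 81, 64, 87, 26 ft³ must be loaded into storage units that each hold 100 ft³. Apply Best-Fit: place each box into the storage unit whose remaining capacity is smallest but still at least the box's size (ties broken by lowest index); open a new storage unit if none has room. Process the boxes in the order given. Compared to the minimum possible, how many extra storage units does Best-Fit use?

Best-Fit: [44,24,26] [95] [55] [50] [75] [81] [64] [87] → 8 storage units.
Total size 601 ft³; any packing needs at least ⌈601/100⌉ = 7 storage units.
An optimal packing achieves that bound: [95] [87] [81] [75,24] [64,26] [55,44] [50] → 7 storage units.
Excess: 8 − 7 = 1.

1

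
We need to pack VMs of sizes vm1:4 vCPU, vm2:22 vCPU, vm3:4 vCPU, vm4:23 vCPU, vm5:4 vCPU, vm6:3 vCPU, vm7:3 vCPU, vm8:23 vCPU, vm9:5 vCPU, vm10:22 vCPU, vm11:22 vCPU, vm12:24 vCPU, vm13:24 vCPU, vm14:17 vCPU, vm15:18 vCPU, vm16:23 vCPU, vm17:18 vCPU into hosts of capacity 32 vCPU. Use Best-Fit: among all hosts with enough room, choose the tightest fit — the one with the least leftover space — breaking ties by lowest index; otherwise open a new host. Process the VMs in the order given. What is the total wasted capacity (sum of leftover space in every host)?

93

vm1 (4 vCPU) → host 1 (remaining 28 vCPU)
vm2 (22 vCPU) → host 1 (remaining 6 vCPU)
vm3 (4 vCPU) → host 1 (remaining 2 vCPU)
vm4 (23 vCPU) → host 2 (remaining 9 vCPU)
vm5 (4 vCPU) → host 2 (remaining 5 vCPU)
vm6 (3 vCPU) → host 2 (remaining 2 vCPU)
vm7 (3 vCPU) → host 3 (remaining 29 vCPU)
vm8 (23 vCPU) → host 3 (remaining 6 vCPU)
vm9 (5 vCPU) → host 3 (remaining 1 vCPU)
vm10 (22 vCPU) → host 4 (remaining 10 vCPU)
vm11 (22 vCPU) → host 5 (remaining 10 vCPU)
vm12 (24 vCPU) → host 6 (remaining 8 vCPU)
vm13 (24 vCPU) → host 7 (remaining 8 vCPU)
vm14 (17 vCPU) → host 8 (remaining 15 vCPU)
vm15 (18 vCPU) → host 9 (remaining 14 vCPU)
vm16 (23 vCPU) → host 10 (remaining 9 vCPU)
vm17 (18 vCPU) → host 11 (remaining 14 vCPU)
11 hosts × 32 vCPU = 352 vCPU; used 259 vCPU; unused 93 vCPU.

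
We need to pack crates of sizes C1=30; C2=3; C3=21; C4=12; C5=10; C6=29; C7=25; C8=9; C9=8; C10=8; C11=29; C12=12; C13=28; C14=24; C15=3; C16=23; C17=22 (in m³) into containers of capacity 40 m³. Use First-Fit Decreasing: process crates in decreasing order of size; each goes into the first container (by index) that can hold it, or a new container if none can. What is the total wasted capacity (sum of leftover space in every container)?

Sorted descending: 30, 29, 29, 28, 25, 24, 23, 22, 21, 12, 12, 10, 9, 8, 8, 3, 3.
30 m³ → container 1 (remaining 10 m³)
29 m³ → container 2 (remaining 11 m³)
29 m³ → container 3 (remaining 11 m³)
28 m³ → container 4 (remaining 12 m³)
25 m³ → container 5 (remaining 15 m³)
24 m³ → container 6 (remaining 16 m³)
23 m³ → container 7 (remaining 17 m³)
22 m³ → container 8 (remaining 18 m³)
21 m³ → container 9 (remaining 19 m³)
12 m³ → container 4 (remaining 0 m³)
12 m³ → container 5 (remaining 3 m³)
10 m³ → container 1 (remaining 0 m³)
9 m³ → container 2 (remaining 2 m³)
8 m³ → container 3 (remaining 3 m³)
8 m³ → container 6 (remaining 8 m³)
3 m³ → container 3 (remaining 0 m³)
3 m³ → container 5 (remaining 0 m³)
9 containers × 40 m³ = 360 m³; used 296 m³; unused 64 m³.

64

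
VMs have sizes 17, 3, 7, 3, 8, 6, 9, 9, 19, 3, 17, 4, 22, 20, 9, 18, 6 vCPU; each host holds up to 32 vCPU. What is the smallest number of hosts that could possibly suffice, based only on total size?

Total size = 17 + 3 + 7 + 3 + 8 + 6 + 9 + 9 + 19 + 3 + 17 + 4 + 22 + 20 + 9 + 18 + 6 = 180 vCPU.
⌈180 / 32⌉ = 6.

6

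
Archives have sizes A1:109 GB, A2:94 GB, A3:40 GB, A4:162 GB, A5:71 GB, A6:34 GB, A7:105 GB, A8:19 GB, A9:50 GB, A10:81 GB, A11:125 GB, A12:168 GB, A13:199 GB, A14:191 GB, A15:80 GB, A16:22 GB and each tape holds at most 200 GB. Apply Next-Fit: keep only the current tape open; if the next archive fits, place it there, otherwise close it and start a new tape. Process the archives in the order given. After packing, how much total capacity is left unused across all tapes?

tape 1: place A1 (109 GB), 91 GB left
tape 2: place A2 (94 GB), 106 GB left
tape 2: place A3 (40 GB), 66 GB left
tape 3: place A4 (162 GB), 38 GB left
tape 4: place A5 (71 GB), 129 GB left
tape 4: place A6 (34 GB), 95 GB left
tape 5: place A7 (105 GB), 95 GB left
tape 5: place A8 (19 GB), 76 GB left
tape 5: place A9 (50 GB), 26 GB left
tape 6: place A10 (81 GB), 119 GB left
tape 7: place A11 (125 GB), 75 GB left
tape 8: place A12 (168 GB), 32 GB left
tape 9: place A13 (199 GB), 1 GB left
tape 10: place A14 (191 GB), 9 GB left
tape 11: place A15 (80 GB), 120 GB left
tape 11: place A16 (22 GB), 98 GB left
11 tapes × 200 GB = 2200 GB; used 1550 GB; unused 650 GB.

650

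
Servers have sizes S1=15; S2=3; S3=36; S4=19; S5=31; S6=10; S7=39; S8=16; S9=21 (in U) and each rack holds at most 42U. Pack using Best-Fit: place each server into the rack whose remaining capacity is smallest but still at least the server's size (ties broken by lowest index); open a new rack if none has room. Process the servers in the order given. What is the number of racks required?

Put S1 (15U) in rack 1; 27U remain.
Put S2 (3U) in rack 1; 24U remain.
Put S3 (36U) in rack 2; 6U remain.
Put S4 (19U) in rack 1; 5U remain.
Put S5 (31U) in rack 3; 11U remain.
Put S6 (10U) in rack 3; 1U remain.
Put S7 (39U) in rack 4; 3U remain.
Put S8 (16U) in rack 5; 26U remain.
Put S9 (21U) in rack 5; 5U remain.

5 racks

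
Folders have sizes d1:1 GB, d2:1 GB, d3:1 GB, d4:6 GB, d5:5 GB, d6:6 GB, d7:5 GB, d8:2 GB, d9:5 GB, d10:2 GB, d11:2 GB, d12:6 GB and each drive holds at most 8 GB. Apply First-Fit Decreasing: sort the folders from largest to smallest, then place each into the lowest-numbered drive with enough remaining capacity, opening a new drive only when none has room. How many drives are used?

Sorted descending: 6, 6, 6, 5, 5, 5, 2, 2, 2, 1, 1, 1.
6 GB → drive 1 (remaining 2 GB)
6 GB → drive 2 (remaining 2 GB)
6 GB → drive 3 (remaining 2 GB)
5 GB → drive 4 (remaining 3 GB)
5 GB → drive 5 (remaining 3 GB)
5 GB → drive 6 (remaining 3 GB)
2 GB → drive 1 (remaining 0 GB)
2 GB → drive 2 (remaining 0 GB)
2 GB → drive 3 (remaining 0 GB)
1 GB → drive 4 (remaining 2 GB)
1 GB → drive 4 (remaining 1 GB)
1 GB → drive 4 (remaining 0 GB)

6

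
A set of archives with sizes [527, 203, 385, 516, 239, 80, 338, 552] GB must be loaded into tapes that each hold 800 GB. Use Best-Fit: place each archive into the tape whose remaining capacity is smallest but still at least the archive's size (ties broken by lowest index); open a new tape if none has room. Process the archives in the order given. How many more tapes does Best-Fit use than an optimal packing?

1

Best-Fit: [527,203] [385,80] [516,239] [338] [552] → 5 tapes.
Total size 2840 GB; any packing needs at least ⌈2840/800⌉ = 4 tapes.
An optimal packing achieves that bound: [552,239] [527,203] [516,80] [385,338] → 4 tapes.
Excess: 5 − 4 = 1.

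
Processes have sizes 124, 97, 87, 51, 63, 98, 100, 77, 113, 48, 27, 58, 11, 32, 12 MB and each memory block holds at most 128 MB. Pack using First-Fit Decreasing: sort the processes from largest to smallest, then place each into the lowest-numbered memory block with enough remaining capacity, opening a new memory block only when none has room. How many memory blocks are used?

9

Sorted descending: 124, 113, 100, 98, 97, 87, 77, 63, 58, 51, 48, 32, 27, 12, 11.
Put 124 MB in memory block 1; 4 MB remain.
Put 113 MB in memory block 2; 15 MB remain.
Put 100 MB in memory block 3; 28 MB remain.
Put 98 MB in memory block 4; 30 MB remain.
Put 97 MB in memory block 5; 31 MB remain.
Put 87 MB in memory block 6; 41 MB remain.
Put 77 MB in memory block 7; 51 MB remain.
Put 63 MB in memory block 8; 65 MB remain.
Put 58 MB in memory block 8; 7 MB remain.
Put 51 MB in memory block 7; 0 MB remain.
Put 48 MB in memory block 9; 80 MB remain.
Put 32 MB in memory block 6; 9 MB remain.
Put 27 MB in memory block 3; 1 MB remain.
Put 12 MB in memory block 2; 3 MB remain.
Put 11 MB in memory block 4; 19 MB remain.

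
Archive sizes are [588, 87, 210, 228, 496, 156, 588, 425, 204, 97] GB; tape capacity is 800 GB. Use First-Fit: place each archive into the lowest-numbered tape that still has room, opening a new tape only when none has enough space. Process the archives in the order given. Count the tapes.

tape 1: place 588 GB, 212 GB left
tape 1: place 87 GB, 125 GB left
tape 2: place 210 GB, 590 GB left
tape 2: place 228 GB, 362 GB left
tape 3: place 496 GB, 304 GB left
tape 2: place 156 GB, 206 GB left
tape 4: place 588 GB, 212 GB left
tape 5: place 425 GB, 375 GB left
tape 2: place 204 GB, 2 GB left
tape 1: place 97 GB, 28 GB left
Final tapes: [588,87,97] [210,228,156,204] [496] [588] [425].

5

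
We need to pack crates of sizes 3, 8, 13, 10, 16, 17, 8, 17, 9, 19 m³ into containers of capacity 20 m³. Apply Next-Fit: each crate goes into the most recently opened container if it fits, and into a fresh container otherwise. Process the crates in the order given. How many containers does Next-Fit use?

9

3 m³ → container 1 (remaining 17 m³)
8 m³ → container 1 (remaining 9 m³)
13 m³ → container 2 (remaining 7 m³)
10 m³ → container 3 (remaining 10 m³)
16 m³ → container 4 (remaining 4 m³)
17 m³ → container 5 (remaining 3 m³)
8 m³ → container 6 (remaining 12 m³)
17 m³ → container 7 (remaining 3 m³)
9 m³ → container 8 (remaining 11 m³)
19 m³ → container 9 (remaining 1 m³)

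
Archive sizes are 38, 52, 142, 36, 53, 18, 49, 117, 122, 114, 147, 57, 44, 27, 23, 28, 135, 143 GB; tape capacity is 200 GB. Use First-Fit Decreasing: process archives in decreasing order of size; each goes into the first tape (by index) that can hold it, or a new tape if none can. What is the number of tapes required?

7

Sorted descending: 147, 143, 142, 135, 122, 117, 114, 57, 53, 52, 49, 44, 38, 36, 28, 27, 23, 18.
Put 147 GB in tape 1; 53 GB remain.
Put 143 GB in tape 2; 57 GB remain.
Put 142 GB in tape 3; 58 GB remain.
Put 135 GB in tape 4; 65 GB remain.
Put 122 GB in tape 5; 78 GB remain.
Put 117 GB in tape 6; 83 GB remain.
Put 114 GB in tape 7; 86 GB remain.
Put 57 GB in tape 2; 0 GB remain.
Put 53 GB in tape 1; 0 GB remain.
Put 52 GB in tape 3; 6 GB remain.
Put 49 GB in tape 4; 16 GB remain.
Put 44 GB in tape 5; 34 GB remain.
Put 38 GB in tape 6; 45 GB remain.
Put 36 GB in tape 6; 9 GB remain.
Put 28 GB in tape 5; 6 GB remain.
Put 27 GB in tape 7; 59 GB remain.
Put 23 GB in tape 7; 36 GB remain.
Put 18 GB in tape 7; 18 GB remain.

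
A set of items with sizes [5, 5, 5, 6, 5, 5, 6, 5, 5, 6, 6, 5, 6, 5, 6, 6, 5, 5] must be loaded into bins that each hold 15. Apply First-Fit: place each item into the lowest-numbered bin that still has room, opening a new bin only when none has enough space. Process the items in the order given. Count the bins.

8

bin 1: place 5, 10 left
bin 1: place 5, 5 left
bin 1: place 5, 0 left
bin 2: place 6, 9 left
bin 2: place 5, 4 left
bin 3: place 5, 10 left
bin 3: place 6, 4 left
bin 4: place 5, 10 left
bin 4: place 5, 5 left
bin 5: place 6, 9 left
bin 5: place 6, 3 left
bin 4: place 5, 0 left
bin 6: place 6, 9 left
bin 6: place 5, 4 left
bin 7: place 6, 9 left
bin 7: place 6, 3 left
bin 8: place 5, 10 left
bin 8: place 5, 5 left
Final bins: [5,5,5] [6,5] [5,6] [5,5,5] [6,6] [6,5] [6,6] [5,5].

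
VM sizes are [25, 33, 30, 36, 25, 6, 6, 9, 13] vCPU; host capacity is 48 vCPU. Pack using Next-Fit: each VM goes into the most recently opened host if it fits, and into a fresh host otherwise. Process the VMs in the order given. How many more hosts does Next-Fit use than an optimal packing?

1

Next-Fit: [25] [33] [30] [36] [25,6,6,9] [13] → 6 hosts.
5 VMs exceed 24 vCPU (half the capacity), and no two of those can share a host, so at least 5 hosts are needed.
An optimal packing achieves that bound: [36,9] [33,13] [30,6,6] [25] [25] → 5 hosts.
Excess: 6 − 5 = 1.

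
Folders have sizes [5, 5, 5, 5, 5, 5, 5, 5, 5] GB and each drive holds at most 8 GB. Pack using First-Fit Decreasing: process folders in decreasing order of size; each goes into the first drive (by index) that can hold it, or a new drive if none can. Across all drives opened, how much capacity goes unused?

27

Sorted descending: 5, 5, 5, 5, 5, 5, 5, 5, 5.
drive 1: place 5 GB, 3 GB left
drive 2: place 5 GB, 3 GB left
drive 3: place 5 GB, 3 GB left
drive 4: place 5 GB, 3 GB left
drive 5: place 5 GB, 3 GB left
drive 6: place 5 GB, 3 GB left
drive 7: place 5 GB, 3 GB left
drive 8: place 5 GB, 3 GB left
drive 9: place 5 GB, 3 GB left
9 drives × 8 GB = 72 GB; used 45 GB; unused 27 GB.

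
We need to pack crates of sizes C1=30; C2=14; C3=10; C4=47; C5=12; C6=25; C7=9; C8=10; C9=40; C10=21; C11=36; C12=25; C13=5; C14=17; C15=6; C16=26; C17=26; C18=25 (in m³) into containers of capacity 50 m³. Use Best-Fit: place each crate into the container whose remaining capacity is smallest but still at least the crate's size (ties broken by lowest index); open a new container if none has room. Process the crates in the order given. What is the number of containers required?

10 containers

C1 (30 m³) → container 1 (remaining 20 m³)
C2 (14 m³) → container 1 (remaining 6 m³)
C3 (10 m³) → container 2 (remaining 40 m³)
C4 (47 m³) → container 3 (remaining 3 m³)
C5 (12 m³) → container 2 (remaining 28 m³)
C6 (25 m³) → container 2 (remaining 3 m³)
C7 (9 m³) → container 4 (remaining 41 m³)
C8 (10 m³) → container 4 (remaining 31 m³)
C9 (40 m³) → container 5 (remaining 10 m³)
C10 (21 m³) → container 4 (remaining 10 m³)
C11 (36 m³) → container 6 (remaining 14 m³)
C12 (25 m³) → container 7 (remaining 25 m³)
C13 (5 m³) → container 1 (remaining 1 m³)
C14 (17 m³) → container 7 (remaining 8 m³)
C15 (6 m³) → container 7 (remaining 2 m³)
C16 (26 m³) → container 8 (remaining 24 m³)
C17 (26 m³) → container 9 (remaining 24 m³)
C18 (25 m³) → container 10 (remaining 25 m³)
Final containers: [30,14,5] [10,12,25] [47] [9,10,21] [40] [36] [25,17,6] [26] [26] [25].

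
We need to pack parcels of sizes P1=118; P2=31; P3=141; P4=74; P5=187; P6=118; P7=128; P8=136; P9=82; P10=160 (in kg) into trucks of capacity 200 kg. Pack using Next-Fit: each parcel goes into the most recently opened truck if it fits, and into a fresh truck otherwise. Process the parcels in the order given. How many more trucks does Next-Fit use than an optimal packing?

Next-Fit: [118,31] [141] [74] [187] [118] [128] [136] [82] [160] → 9 trucks.
7 parcels exceed 100 kg (half the capacity), and no two of those can share a truck, so at least 7 trucks are needed.
An optimal packing achieves that bound: [187] [160,31] [141] [136] [128] [118,82] [118,74] → 7 trucks.
Excess: 9 − 7 = 2.

2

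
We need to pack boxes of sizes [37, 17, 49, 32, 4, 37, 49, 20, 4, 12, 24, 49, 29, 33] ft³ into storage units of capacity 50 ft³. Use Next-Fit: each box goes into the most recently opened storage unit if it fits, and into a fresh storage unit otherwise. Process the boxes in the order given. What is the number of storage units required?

37 ft³ → storage unit 1 (remaining 13 ft³)
17 ft³ → storage unit 2 (remaining 33 ft³)
49 ft³ → storage unit 3 (remaining 1 ft³)
32 ft³ → storage unit 4 (remaining 18 ft³)
4 ft³ → storage unit 4 (remaining 14 ft³)
37 ft³ → storage unit 5 (remaining 13 ft³)
49 ft³ → storage unit 6 (remaining 1 ft³)
20 ft³ → storage unit 7 (remaining 30 ft³)
4 ft³ → storage unit 7 (remaining 26 ft³)
12 ft³ → storage unit 7 (remaining 14 ft³)
24 ft³ → storage unit 8 (remaining 26 ft³)
49 ft³ → storage unit 9 (remaining 1 ft³)
29 ft³ → storage unit 10 (remaining 21 ft³)
33 ft³ → storage unit 11 (remaining 17 ft³)

11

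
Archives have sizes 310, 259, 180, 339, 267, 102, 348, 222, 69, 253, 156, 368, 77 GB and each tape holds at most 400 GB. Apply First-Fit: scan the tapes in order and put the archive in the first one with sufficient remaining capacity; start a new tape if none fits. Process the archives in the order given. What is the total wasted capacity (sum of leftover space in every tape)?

650

310 GB → tape 1 (remaining 90 GB)
259 GB → tape 2 (remaining 141 GB)
180 GB → tape 3 (remaining 220 GB)
339 GB → tape 4 (remaining 61 GB)
267 GB → tape 5 (remaining 133 GB)
102 GB → tape 2 (remaining 39 GB)
348 GB → tape 6 (remaining 52 GB)
222 GB → tape 7 (remaining 178 GB)
69 GB → tape 1 (remaining 21 GB)
253 GB → tape 8 (remaining 147 GB)
156 GB → tape 3 (remaining 64 GB)
368 GB → tape 9 (remaining 32 GB)
77 GB → tape 5 (remaining 56 GB)
9 tapes × 400 GB = 3600 GB; used 2950 GB; unused 650 GB.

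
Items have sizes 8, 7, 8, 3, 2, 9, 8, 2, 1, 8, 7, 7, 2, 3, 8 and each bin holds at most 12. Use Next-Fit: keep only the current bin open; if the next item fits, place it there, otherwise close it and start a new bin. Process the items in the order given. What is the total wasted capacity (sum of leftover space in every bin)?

Put 8 in bin 1; 4 remain.
Put 7 in bin 2; 5 remain.
Put 8 in bin 3; 4 remain.
Put 3 in bin 3; 1 remain.
Put 2 in bin 4; 10 remain.
Put 9 in bin 4; 1 remain.
Put 8 in bin 5; 4 remain.
Put 2 in bin 5; 2 remain.
Put 1 in bin 5; 1 remain.
Put 8 in bin 6; 4 remain.
Put 7 in bin 7; 5 remain.
Put 7 in bin 8; 5 remain.
Put 2 in bin 8; 3 remain.
Put 3 in bin 8; 0 remain.
Put 8 in bin 9; 4 remain.
9 bins × 12 = 108; used 83; unused 25.

25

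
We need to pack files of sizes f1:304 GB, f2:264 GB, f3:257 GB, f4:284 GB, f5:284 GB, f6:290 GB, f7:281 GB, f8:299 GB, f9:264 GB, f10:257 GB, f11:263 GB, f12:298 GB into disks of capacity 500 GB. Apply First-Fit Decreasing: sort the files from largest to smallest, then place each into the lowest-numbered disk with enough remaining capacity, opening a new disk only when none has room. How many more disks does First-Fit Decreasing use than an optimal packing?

First-Fit Decreasing: [304] [299] [298] [290] [284] [284] [281] [264] [264] [263] [257] [257] → 12 disks.
12 files exceed 250 GB (half the capacity), and no two of those can share a disk, so at least 12 disks are needed.
So 12 is already optimal.

0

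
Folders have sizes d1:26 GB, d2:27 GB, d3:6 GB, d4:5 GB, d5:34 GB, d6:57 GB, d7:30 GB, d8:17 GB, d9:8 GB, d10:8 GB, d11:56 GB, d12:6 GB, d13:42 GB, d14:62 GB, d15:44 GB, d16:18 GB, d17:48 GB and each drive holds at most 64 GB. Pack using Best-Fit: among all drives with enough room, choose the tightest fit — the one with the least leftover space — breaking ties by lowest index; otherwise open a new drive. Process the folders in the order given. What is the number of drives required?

9

d1 (26 GB) → drive 1 (remaining 38 GB)
d2 (27 GB) → drive 1 (remaining 11 GB)
d3 (6 GB) → drive 1 (remaining 5 GB)
d4 (5 GB) → drive 1 (remaining 0 GB)
d5 (34 GB) → drive 2 (remaining 30 GB)
d6 (57 GB) → drive 3 (remaining 7 GB)
d7 (30 GB) → drive 2 (remaining 0 GB)
d8 (17 GB) → drive 4 (remaining 47 GB)
d9 (8 GB) → drive 4 (remaining 39 GB)
d10 (8 GB) → drive 4 (remaining 31 GB)
d11 (56 GB) → drive 5 (remaining 8 GB)
d12 (6 GB) → drive 3 (remaining 1 GB)
d13 (42 GB) → drive 6 (remaining 22 GB)
d14 (62 GB) → drive 7 (remaining 2 GB)
d15 (44 GB) → drive 8 (remaining 20 GB)
d16 (18 GB) → drive 8 (remaining 2 GB)
d17 (48 GB) → drive 9 (remaining 16 GB)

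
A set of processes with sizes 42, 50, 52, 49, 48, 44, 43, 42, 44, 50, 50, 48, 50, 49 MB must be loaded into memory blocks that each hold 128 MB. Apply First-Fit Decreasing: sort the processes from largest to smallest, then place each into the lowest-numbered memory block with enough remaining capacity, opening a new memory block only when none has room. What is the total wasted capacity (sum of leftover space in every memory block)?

Sorted descending: 52, 50, 50, 50, 50, 49, 49, 48, 48, 44, 44, 43, 42, 42.
memory block 1: place 52 MB, 76 MB left
memory block 1: place 50 MB, 26 MB left
memory block 2: place 50 MB, 78 MB left
memory block 2: place 50 MB, 28 MB left
memory block 3: place 50 MB, 78 MB left
memory block 3: place 49 MB, 29 MB left
memory block 4: place 49 MB, 79 MB left
memory block 4: place 48 MB, 31 MB left
memory block 5: place 48 MB, 80 MB left
memory block 5: place 44 MB, 36 MB left
memory block 6: place 44 MB, 84 MB left
memory block 6: place 43 MB, 41 MB left
memory block 7: place 42 MB, 86 MB left
memory block 7: place 42 MB, 44 MB left
7 memory blocks × 128 MB = 896 MB; used 661 MB; unused 235 MB.

235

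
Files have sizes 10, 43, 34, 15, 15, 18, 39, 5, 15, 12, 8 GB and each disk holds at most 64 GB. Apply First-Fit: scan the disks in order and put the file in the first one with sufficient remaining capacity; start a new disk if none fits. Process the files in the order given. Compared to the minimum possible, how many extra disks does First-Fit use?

0

First-Fit: [10,43,5] [34,15,15] [18,39] [15,12,8] → 4 disks.
Total size 214 GB; any packing needs at least ⌈214/64⌉ = 4 disks.
So 4 is already optimal.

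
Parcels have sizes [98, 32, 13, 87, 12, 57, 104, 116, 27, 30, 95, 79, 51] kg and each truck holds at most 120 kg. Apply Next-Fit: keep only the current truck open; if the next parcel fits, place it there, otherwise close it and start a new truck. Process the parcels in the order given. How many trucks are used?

98 kg → truck 1 (remaining 22 kg)
32 kg → truck 2 (remaining 88 kg)
13 kg → truck 2 (remaining 75 kg)
87 kg → truck 3 (remaining 33 kg)
12 kg → truck 3 (remaining 21 kg)
57 kg → truck 4 (remaining 63 kg)
104 kg → truck 5 (remaining 16 kg)
116 kg → truck 6 (remaining 4 kg)
27 kg → truck 7 (remaining 93 kg)
30 kg → truck 7 (remaining 63 kg)
95 kg → truck 8 (remaining 25 kg)
79 kg → truck 9 (remaining 41 kg)
51 kg → truck 10 (remaining 69 kg)

10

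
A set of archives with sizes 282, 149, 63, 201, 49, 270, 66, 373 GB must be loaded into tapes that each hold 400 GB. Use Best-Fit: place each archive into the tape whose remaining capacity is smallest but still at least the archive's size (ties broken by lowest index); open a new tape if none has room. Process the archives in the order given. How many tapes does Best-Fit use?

282 GB → tape 1 (remaining 118 GB)
149 GB → tape 2 (remaining 251 GB)
63 GB → tape 1 (remaining 55 GB)
201 GB → tape 2 (remaining 50 GB)
49 GB → tape 2 (remaining 1 GB)
270 GB → tape 3 (remaining 130 GB)
66 GB → tape 3 (remaining 64 GB)
373 GB → tape 4 (remaining 27 GB)

4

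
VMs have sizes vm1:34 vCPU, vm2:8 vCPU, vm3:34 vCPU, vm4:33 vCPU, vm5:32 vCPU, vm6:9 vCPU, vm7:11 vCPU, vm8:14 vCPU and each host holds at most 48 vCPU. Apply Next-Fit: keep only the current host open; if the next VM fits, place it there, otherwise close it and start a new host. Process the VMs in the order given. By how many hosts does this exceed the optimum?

1

Next-Fit: [34,8] [34] [33] [32,9] [11,14] → 5 hosts.
Total size 175 vCPU; any packing needs at least ⌈175/48⌉ = 4 hosts.
An optimal packing achieves that bound: [34,14] [34,11] [33,9] [32,8] → 4 hosts.
Excess: 5 − 4 = 1.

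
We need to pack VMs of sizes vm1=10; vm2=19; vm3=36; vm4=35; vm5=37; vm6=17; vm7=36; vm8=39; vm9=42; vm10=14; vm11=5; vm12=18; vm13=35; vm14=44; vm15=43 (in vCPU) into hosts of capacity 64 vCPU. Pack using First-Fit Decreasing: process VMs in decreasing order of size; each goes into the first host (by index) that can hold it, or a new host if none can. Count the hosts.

9

Sorted descending: 44, 43, 42, 39, 37, 36, 36, 35, 35, 19, 18, 17, 14, 10, 5.
Put 44 vCPU in host 1; 20 vCPU remain.
Put 43 vCPU in host 2; 21 vCPU remain.
Put 42 vCPU in host 3; 22 vCPU remain.
Put 39 vCPU in host 4; 25 vCPU remain.
Put 37 vCPU in host 5; 27 vCPU remain.
Put 36 vCPU in host 6; 28 vCPU remain.
Put 36 vCPU in host 7; 28 vCPU remain.
Put 35 vCPU in host 8; 29 vCPU remain.
Put 35 vCPU in host 9; 29 vCPU remain.
Put 19 vCPU in host 1; 1 vCPU remain.
Put 18 vCPU in host 2; 3 vCPU remain.
Put 17 vCPU in host 3; 5 vCPU remain.
Put 14 vCPU in host 4; 11 vCPU remain.
Put 10 vCPU in host 4; 1 vCPU remain.
Put 5 vCPU in host 3; 0 vCPU remain.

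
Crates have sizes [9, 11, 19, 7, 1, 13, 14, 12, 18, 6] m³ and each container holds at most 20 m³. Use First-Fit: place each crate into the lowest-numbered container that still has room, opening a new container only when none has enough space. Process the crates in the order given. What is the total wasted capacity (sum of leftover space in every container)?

10

Put 9 m³ in container 1; 11 m³ remain.
Put 11 m³ in container 1; 0 m³ remain.
Put 19 m³ in container 2; 1 m³ remain.
Put 7 m³ in container 3; 13 m³ remain.
Put 1 m³ in container 2; 0 m³ remain.
Put 13 m³ in container 3; 0 m³ remain.
Put 14 m³ in container 4; 6 m³ remain.
Put 12 m³ in container 5; 8 m³ remain.
Put 18 m³ in container 6; 2 m³ remain.
Put 6 m³ in container 4; 0 m³ remain.
6 containers × 20 m³ = 120 m³; used 110 m³; unused 10 m³.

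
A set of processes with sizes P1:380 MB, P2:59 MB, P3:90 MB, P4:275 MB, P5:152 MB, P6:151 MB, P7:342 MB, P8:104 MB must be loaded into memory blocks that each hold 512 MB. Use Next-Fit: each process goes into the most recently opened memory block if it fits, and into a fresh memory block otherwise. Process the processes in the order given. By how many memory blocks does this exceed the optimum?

0

Next-Fit: [380,59] [90,275] [152,151] [342,104] → 4 memory blocks.
Total size 1553 MB; any packing needs at least ⌈1553/512⌉ = 4 memory blocks.
So 4 is already optimal.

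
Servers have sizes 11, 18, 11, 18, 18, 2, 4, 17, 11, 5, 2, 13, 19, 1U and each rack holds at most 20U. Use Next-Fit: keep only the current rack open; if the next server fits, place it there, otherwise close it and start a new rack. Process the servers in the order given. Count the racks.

10 racks

Put 11U in rack 1; 9U remain.
Put 18U in rack 2; 2U remain.
Put 11U in rack 3; 9U remain.
Put 18U in rack 4; 2U remain.
Put 18U in rack 5; 2U remain.
Put 2U in rack 5; 0U remain.
Put 4U in rack 6; 16U remain.
Put 17U in rack 7; 3U remain.
Put 11U in rack 8; 9U remain.
Put 5U in rack 8; 4U remain.
Put 2U in rack 8; 2U remain.
Put 13U in rack 9; 7U remain.
Put 19U in rack 10; 1U remain.
Put 1U in rack 10; 0U remain.
Final racks: [11] [18] [11] [18] [18,2] [4] [17] [11,5,2] [13] [19,1].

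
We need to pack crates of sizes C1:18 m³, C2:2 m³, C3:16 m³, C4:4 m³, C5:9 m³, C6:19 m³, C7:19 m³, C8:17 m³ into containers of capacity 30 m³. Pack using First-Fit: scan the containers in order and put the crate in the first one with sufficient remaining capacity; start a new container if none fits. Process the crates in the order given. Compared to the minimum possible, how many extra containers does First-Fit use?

0

First-Fit: [18,2,4] [16,9] [19] [19] [17] → 5 containers.
5 crates exceed 15 m³ (half the capacity), and no two of those can share a container, so at least 5 containers are needed.
So 5 is already optimal.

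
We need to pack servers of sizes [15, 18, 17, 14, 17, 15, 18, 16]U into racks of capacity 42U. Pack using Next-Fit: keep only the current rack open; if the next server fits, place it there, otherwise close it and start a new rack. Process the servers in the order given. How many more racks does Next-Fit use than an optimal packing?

0

Next-Fit: [15,18] [17,14] [17,15] [18,16] → 4 racks.
Total size 130U; any packing needs at least ⌈130/42⌉ = 4 racks.
So 4 is already optimal.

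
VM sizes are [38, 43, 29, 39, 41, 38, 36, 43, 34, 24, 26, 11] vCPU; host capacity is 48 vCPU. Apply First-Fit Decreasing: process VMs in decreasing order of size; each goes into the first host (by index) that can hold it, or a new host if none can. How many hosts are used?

11

Sorted descending: 43, 43, 41, 39, 38, 38, 36, 34, 29, 26, 24, 11.
host 1: place 43 vCPU, 5 vCPU left
host 2: place 43 vCPU, 5 vCPU left
host 3: place 41 vCPU, 7 vCPU left
host 4: place 39 vCPU, 9 vCPU left
host 5: place 38 vCPU, 10 vCPU left
host 6: place 38 vCPU, 10 vCPU left
host 7: place 36 vCPU, 12 vCPU left
host 8: place 34 vCPU, 14 vCPU left
host 9: place 29 vCPU, 19 vCPU left
host 10: place 26 vCPU, 22 vCPU left
host 11: place 24 vCPU, 24 vCPU left
host 7: place 11 vCPU, 1 vCPU left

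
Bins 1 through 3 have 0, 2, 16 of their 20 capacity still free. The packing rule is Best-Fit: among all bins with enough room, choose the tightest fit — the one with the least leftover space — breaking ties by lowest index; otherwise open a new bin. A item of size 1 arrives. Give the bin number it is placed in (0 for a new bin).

2

Bins with room: bin 2 (2), bin 3 (16).
Tightest fit is bin 2 with 2 free.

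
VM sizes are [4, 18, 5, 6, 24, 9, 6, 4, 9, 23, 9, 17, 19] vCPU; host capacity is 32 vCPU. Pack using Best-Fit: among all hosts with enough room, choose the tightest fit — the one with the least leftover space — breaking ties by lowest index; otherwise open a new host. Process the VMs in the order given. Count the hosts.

host 1: place 4 vCPU, 28 vCPU left
host 1: place 18 vCPU, 10 vCPU left
host 1: place 5 vCPU, 5 vCPU left
host 2: place 6 vCPU, 26 vCPU left
host 2: place 24 vCPU, 2 vCPU left
host 3: place 9 vCPU, 23 vCPU left
host 3: place 6 vCPU, 17 vCPU left
host 1: place 4 vCPU, 1 vCPU left
host 3: place 9 vCPU, 8 vCPU left
host 4: place 23 vCPU, 9 vCPU left
host 4: place 9 vCPU, 0 vCPU left
host 5: place 17 vCPU, 15 vCPU left
host 6: place 19 vCPU, 13 vCPU left

6 hosts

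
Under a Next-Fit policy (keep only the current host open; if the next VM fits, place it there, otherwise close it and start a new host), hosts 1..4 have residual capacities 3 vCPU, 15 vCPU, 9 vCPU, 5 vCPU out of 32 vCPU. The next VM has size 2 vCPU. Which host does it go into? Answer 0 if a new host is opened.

4

Next-Fit only looks at host 4, which has 5 vCPU free.
2 vCPU fits there.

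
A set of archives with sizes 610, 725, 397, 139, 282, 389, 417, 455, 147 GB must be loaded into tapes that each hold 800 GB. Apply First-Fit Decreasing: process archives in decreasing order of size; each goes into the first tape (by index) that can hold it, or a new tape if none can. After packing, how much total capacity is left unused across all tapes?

439

Sorted descending: 725, 610, 455, 417, 397, 389, 282, 147, 139.
Put 725 GB in tape 1; 75 GB remain.
Put 610 GB in tape 2; 190 GB remain.
Put 455 GB in tape 3; 345 GB remain.
Put 417 GB in tape 4; 383 GB remain.
Put 397 GB in tape 5; 403 GB remain.
Put 389 GB in tape 5; 14 GB remain.
Put 282 GB in tape 3; 63 GB remain.
Put 147 GB in tape 2; 43 GB remain.
Put 139 GB in tape 4; 244 GB remain.
5 tapes × 800 GB = 4000 GB; used 3561 GB; unused 439 GB.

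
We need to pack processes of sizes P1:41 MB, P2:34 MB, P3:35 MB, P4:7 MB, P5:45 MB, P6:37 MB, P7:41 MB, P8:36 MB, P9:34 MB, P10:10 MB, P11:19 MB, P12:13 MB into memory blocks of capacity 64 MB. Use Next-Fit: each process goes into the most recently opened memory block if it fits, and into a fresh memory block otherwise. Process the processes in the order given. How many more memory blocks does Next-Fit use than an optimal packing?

1

Next-Fit: [41] [34] [35,7] [45] [37] [41] [36] [34,10,19] [13] → 9 memory blocks.
8 processes exceed 32 MB (half the capacity), and no two of those can share a memory block, so at least 8 memory blocks are needed.
An optimal packing achieves that bound: [45,19] [41,13,10] [41,7] [37] [36] [35] [34] [34] → 8 memory blocks.
Excess: 9 − 8 = 1.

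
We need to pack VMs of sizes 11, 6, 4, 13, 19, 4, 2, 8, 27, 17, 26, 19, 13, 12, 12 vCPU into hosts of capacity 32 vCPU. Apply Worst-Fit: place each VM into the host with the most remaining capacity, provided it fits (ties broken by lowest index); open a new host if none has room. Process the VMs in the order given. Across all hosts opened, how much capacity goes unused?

31

11 vCPU → host 1 (remaining 21 vCPU)
6 vCPU → host 1 (remaining 15 vCPU)
4 vCPU → host 1 (remaining 11 vCPU)
13 vCPU → host 2 (remaining 19 vCPU)
19 vCPU → host 2 (remaining 0 vCPU)
4 vCPU → host 1 (remaining 7 vCPU)
2 vCPU → host 1 (remaining 5 vCPU)
8 vCPU → host 3 (remaining 24 vCPU)
27 vCPU → host 4 (remaining 5 vCPU)
17 vCPU → host 3 (remaining 7 vCPU)
26 vCPU → host 5 (remaining 6 vCPU)
19 vCPU → host 6 (remaining 13 vCPU)
13 vCPU → host 6 (remaining 0 vCPU)
12 vCPU → host 7 (remaining 20 vCPU)
12 vCPU → host 7 (remaining 8 vCPU)
7 hosts × 32 vCPU = 224 vCPU; used 193 vCPU; unused 31 vCPU.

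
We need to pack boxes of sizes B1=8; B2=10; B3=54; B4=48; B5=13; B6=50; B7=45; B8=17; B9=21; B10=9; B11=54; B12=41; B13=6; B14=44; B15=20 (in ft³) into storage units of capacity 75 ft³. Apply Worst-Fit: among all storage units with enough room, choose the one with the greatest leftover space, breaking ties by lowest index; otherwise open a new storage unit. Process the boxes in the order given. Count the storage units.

7

Put B1 (8 ft³) in storage unit 1; 67 ft³ remain.
Put B2 (10 ft³) in storage unit 1; 57 ft³ remain.
Put B3 (54 ft³) in storage unit 1; 3 ft³ remain.
Put B4 (48 ft³) in storage unit 2; 27 ft³ remain.
Put B5 (13 ft³) in storage unit 2; 14 ft³ remain.
Put B6 (50 ft³) in storage unit 3; 25 ft³ remain.
Put B7 (45 ft³) in storage unit 4; 30 ft³ remain.
Put B8 (17 ft³) in storage unit 4; 13 ft³ remain.
Put B9 (21 ft³) in storage unit 3; 4 ft³ remain.
Put B10 (9 ft³) in storage unit 2; 5 ft³ remain.
Put B11 (54 ft³) in storage unit 5; 21 ft³ remain.
Put B12 (41 ft³) in storage unit 6; 34 ft³ remain.
Put B13 (6 ft³) in storage unit 6; 28 ft³ remain.
Put B14 (44 ft³) in storage unit 7; 31 ft³ remain.
Put B15 (20 ft³) in storage unit 7; 11 ft³ remain.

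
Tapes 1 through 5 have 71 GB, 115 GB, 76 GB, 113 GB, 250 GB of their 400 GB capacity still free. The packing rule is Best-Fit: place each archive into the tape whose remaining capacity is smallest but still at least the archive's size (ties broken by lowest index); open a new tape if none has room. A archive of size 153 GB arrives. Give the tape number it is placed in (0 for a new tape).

5

Tapes with room: tape 5 (250 GB).
Tightest fit is tape 5 with 250 GB free.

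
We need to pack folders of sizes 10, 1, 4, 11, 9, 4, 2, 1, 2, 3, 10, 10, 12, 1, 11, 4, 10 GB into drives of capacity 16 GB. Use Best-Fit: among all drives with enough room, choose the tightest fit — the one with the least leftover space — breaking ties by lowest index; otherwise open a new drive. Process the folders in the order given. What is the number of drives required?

8

10 GB → drive 1 (remaining 6 GB)
1 GB → drive 1 (remaining 5 GB)
4 GB → drive 1 (remaining 1 GB)
11 GB → drive 2 (remaining 5 GB)
9 GB → drive 3 (remaining 7 GB)
4 GB → drive 2 (remaining 1 GB)
2 GB → drive 3 (remaining 5 GB)
1 GB → drive 1 (remaining 0 GB)
2 GB → drive 3 (remaining 3 GB)
3 GB → drive 3 (remaining 0 GB)
10 GB → drive 4 (remaining 6 GB)
10 GB → drive 5 (remaining 6 GB)
12 GB → drive 6 (remaining 4 GB)
1 GB → drive 2 (remaining 0 GB)
11 GB → drive 7 (remaining 5 GB)
4 GB → drive 6 (remaining 0 GB)
10 GB → drive 8 (remaining 6 GB)
Final drives: [10,1,4,1] [11,4,1] [9,2,2,3] [10] [10] [12,4] [11] [10].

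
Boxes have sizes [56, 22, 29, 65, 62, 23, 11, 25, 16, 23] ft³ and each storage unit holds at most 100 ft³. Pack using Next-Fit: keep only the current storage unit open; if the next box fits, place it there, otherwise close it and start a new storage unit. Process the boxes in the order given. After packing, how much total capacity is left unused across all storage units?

storage unit 1: place 56 ft³, 44 ft³ left
storage unit 1: place 22 ft³, 22 ft³ left
storage unit 2: place 29 ft³, 71 ft³ left
storage unit 2: place 65 ft³, 6 ft³ left
storage unit 3: place 62 ft³, 38 ft³ left
storage unit 3: place 23 ft³, 15 ft³ left
storage unit 3: place 11 ft³, 4 ft³ left
storage unit 4: place 25 ft³, 75 ft³ left
storage unit 4: place 16 ft³, 59 ft³ left
storage unit 4: place 23 ft³, 36 ft³ left
4 storage units × 100 ft³ = 400 ft³; used 332 ft³; unused 68 ft³.

68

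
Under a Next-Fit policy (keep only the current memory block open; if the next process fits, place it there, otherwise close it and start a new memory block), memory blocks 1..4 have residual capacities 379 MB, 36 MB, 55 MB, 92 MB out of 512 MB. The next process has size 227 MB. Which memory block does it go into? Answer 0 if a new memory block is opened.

Next-Fit only looks at memory block 4, which has 92 MB free.
227 MB does not fit, so a new memory block is opened.

0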